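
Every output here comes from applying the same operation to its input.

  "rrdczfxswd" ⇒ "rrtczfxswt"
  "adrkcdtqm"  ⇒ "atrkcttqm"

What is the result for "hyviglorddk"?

Rule — replace every "d" with "t".
On "hyviglorddk" that produces "hyviglorttk".

hyviglorttk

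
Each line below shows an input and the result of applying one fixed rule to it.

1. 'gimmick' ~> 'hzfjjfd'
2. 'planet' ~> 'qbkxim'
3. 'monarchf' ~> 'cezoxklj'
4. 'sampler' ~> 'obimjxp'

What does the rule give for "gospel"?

ibmpld

The rule is to shift every letter 3 places backward in the alphabet (wrapping around), then reverse the string.
Applying both steps to "gospel": "dlpmbi", then "ibmpld".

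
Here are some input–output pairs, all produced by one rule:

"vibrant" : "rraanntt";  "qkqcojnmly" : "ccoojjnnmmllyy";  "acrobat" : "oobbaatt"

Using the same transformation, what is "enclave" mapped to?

Rule — delete the first 3 characters, then double every character.
Working it through for "enclave": intermediate "lave", final "llaavvee".

llaavvee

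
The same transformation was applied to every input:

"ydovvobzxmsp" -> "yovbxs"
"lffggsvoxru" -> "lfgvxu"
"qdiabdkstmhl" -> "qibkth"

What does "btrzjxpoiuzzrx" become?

The rule is to keep every other character starting from the first (positions 1st, 3rd, 5th, ...).
For "btrzjxpoiuzzrx" the result is "brjpizr".

brjpizr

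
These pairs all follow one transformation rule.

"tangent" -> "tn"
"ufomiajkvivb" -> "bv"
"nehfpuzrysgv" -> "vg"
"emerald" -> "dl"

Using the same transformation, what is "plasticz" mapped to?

The rule is to reverse the string, then keep only the first 2 characters.
For "plasticz", step one produces "zcitsalp"; step two turns that into "zc".
(Check on "tangent": → "tnegnat" → "tn" ✓)

zc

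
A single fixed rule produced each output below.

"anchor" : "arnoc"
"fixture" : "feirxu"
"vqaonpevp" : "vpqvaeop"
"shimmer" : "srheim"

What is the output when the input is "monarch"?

mhocnr

The pattern: take characters alternately from the front and the back (1st, last, 2nd, 2nd-last, ...), then delete the last character.
For "monarch", step one produces "mhocnra"; step two turns that into "mhocnr".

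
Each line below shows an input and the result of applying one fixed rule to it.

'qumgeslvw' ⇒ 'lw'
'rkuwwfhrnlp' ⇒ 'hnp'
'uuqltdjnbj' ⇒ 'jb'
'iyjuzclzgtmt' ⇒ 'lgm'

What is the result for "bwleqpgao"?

Rule — keep every other character starting from the first (positions 1st, 3rd, 5th, ...), then delete the first 3 characters.
"bwleqpgao" → "blqgo" → "go".

go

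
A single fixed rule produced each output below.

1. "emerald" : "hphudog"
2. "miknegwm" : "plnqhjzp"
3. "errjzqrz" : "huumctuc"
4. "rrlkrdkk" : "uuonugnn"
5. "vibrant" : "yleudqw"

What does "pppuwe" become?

The transformation: shift every letter 3 places forward in the alphabet (wrapping around).
On "pppuwe" that produces "sssxzh".

sssxzh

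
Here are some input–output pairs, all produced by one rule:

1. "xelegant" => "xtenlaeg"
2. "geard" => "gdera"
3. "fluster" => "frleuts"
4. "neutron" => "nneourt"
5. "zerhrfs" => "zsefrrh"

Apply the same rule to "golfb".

gbofl

The transformation: take characters alternately from the front and the back (1st, last, 2nd, 2nd-last, ...).
For "golfb" the result is "gbofl".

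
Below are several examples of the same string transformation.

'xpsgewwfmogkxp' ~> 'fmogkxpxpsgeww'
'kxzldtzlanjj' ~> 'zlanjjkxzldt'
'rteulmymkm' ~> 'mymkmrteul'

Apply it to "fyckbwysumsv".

The rule is to swap the front and back halves of the string.
Applying that to "fyckbwysumsv" gives "ysumsvfyckbw".

ysumsvfyckbw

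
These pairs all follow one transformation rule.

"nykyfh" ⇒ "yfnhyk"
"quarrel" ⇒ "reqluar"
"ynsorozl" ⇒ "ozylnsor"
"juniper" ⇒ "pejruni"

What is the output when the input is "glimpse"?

psgelim

The pattern: swap the first and last characters, then move the last 3 characters to the front (rotate right by 3).
"glimpse" → "elimpsg" → "psgelim".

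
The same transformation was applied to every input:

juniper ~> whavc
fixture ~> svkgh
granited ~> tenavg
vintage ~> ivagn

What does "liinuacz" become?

Each output is the input with this applied: delete the last 2 characters, then shift every letter 13 places forward in the alphabet (wrapping around) — i.e. ROT13.
On "liinuacz": the first step gives "liinua", and the second then gives "yvvahn".

yvvahn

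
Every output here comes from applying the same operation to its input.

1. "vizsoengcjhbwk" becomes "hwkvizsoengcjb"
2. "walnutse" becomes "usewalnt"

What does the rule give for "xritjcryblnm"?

bnmxritjcryl

In each case the input is transformed by: move the last 3 characters to the front (rotate right by 3), then swap the first and last characters.
Applying both steps to "xritjcryblnm": "lnmxritjcryb", then "bnmxritjcryl".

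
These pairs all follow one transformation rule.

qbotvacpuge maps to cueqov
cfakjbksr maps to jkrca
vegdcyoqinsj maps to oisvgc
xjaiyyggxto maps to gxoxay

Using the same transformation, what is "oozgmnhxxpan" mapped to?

hxaozm

The transformation: keep every other character starting from the first (positions 1st, 3rd, 5th, ...), then move the last 3 characters to the front (rotate right by 3).
On "oozgmnhxxpan" that produces "hxaozm".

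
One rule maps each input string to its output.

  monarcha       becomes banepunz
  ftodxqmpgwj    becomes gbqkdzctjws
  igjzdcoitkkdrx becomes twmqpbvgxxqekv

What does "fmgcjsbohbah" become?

ztpwfobuonus

In each case the input is transformed by: move the first character to the end, then shift every letter 13 places forward in the alphabet (wrapping around) — i.e. ROT13.
"fmgcjsbohbah" → "mgcjsbohbahf" → "ztpwfobuonus".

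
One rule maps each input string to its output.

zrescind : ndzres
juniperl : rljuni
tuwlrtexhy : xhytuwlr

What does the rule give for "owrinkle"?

leowri

The pattern: swap the front and back halves of the string, then delete the first 2 characters.
Applying both steps to "owrinkle": "nkleowri", then "leowri".
(Check on "zrescind": → "cindzres" → "ndzres" ✓)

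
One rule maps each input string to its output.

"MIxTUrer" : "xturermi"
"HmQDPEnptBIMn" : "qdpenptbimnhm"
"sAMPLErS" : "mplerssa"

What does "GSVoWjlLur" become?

vowjllurgs

The transformation: move the first 2 characters to the end (rotate left by 2), then convert every letter to lowercase.
Starting from "GSVoWjlLur": after the first operation, "VoWjlLurGS"; after the second, "vowjllurgs".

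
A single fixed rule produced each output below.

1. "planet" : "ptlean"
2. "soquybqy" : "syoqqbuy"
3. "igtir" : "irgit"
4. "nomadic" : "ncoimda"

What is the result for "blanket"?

btleakn

Rule — take characters alternately from the front and the back (1st, last, 2nd, 2nd-last, ...).
So "blanket" becomes "btleakn".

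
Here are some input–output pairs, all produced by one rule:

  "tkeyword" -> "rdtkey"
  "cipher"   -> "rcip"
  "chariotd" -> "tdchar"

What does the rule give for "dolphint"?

ntdolp

Looking at the pairs, the operation is to swap the front and back halves of the string, then delete the first 2 characters.
For "dolphint" the result is "ntdolp".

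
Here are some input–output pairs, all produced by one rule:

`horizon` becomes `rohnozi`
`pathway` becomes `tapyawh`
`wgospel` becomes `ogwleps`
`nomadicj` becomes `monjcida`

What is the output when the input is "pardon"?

In each case the input is transformed by: reverse the string, then move the last 3 characters to the front (rotate right by 3).
"pardon" → "nodrap" → "rapnod".

rapnod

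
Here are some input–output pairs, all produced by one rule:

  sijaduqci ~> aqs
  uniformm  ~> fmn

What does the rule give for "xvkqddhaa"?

qhx

Rule — move the first 2 characters to the end (rotate left by 2), then keep one character in every 3, starting at position 2 (positions 2nd, 5th, 8th, ...).
Starting from "xvkqddhaa": after the first operation, "kqddhaaxv"; after the second, "qhx".
(Check on "sijaduqci": → "jaduqcisi" → "aqs" ✓)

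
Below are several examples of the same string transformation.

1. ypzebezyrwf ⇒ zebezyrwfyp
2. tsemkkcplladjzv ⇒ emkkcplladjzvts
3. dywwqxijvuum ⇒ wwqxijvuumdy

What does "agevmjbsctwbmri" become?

Each output is the input with this applied: move the first 2 characters to the end (rotate left by 2).
Doing the same to "agevmjbsctwbmri": "evmjbsctwbmriag".

evmjbsctwbmriag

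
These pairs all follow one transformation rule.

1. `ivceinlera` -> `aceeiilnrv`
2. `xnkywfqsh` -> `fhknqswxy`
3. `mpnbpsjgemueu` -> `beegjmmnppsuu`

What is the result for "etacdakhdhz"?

aacddehhktz

In each case the input is transformed by: sort the characters into alphabetical order.
Doing the same to "etacdakhdhz": "aacddehhktz".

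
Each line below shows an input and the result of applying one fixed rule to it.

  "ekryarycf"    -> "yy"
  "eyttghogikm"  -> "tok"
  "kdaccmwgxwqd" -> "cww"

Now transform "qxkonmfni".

The pattern: delete the first 2 characters, then keep one character in every 3, starting at position 2 (positions 2nd, 5th, 8th, ...).
Doing the same to "qxkonmfni": "of".

of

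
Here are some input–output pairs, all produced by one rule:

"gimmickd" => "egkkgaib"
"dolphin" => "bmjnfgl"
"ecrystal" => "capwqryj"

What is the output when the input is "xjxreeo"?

vhvpccm

The transformation: shift every letter 2 places backward in the alphabet (wrapping around).
For "xjxreeo" the result is "vhvpccm".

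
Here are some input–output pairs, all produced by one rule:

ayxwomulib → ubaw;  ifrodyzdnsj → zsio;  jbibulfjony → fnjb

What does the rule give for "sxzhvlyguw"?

ywsh

The rule is to keep one character in every 3, starting at position 1 (positions 1st, 4th, 7th, ...), then move the last 2 characters to the front (rotate right by 2).
On "sxzhvlyguw": the first step gives "shyw", and the second then gives "ywsh".
(Check on "ifrodyzdnsj": → "iozs" → "zsio" ✓)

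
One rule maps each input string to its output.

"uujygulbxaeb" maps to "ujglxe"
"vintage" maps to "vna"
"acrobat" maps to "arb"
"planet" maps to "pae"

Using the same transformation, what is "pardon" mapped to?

pro

Rule — move the last character to the front, then keep every other character starting from the second (positions 2nd, 4th, 6th, ...).
Doing the same to "pardon": "pro".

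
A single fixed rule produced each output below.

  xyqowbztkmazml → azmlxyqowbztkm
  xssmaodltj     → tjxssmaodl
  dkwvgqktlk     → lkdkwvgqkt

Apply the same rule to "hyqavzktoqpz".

qpzhyqavzkto

In each case the input is transformed by: move the first 3 characters to the end (rotate left by 3), then swap the front and back halves of the string.
On "hyqavzktoqpz": the first step gives "avzktoqpzhyq", and the second then gives "qpzhyqavzkto".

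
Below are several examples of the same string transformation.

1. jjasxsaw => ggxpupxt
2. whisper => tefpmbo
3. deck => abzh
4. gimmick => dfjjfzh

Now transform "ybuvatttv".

What's happening: shift every letter 3 places backward in the alphabet (wrapping around).
"ybuvatttv" → "vyrsxqqqs".

vyrsxqqqs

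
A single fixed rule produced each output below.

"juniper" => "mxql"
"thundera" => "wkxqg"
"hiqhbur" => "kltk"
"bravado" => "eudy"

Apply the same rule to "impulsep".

lpsxo

The rule is to delete the last 3 characters, then shift every letter 3 places forward in the alphabet (wrapping around).
Starting from "impulsep": after the first operation, "impul"; after the second, "lpsxo".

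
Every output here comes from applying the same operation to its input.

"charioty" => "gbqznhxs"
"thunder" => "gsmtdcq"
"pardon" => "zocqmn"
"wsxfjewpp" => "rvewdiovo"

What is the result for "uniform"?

The rule is to swap each adjacent pair of characters (1↔2, 3↔4, ...), then shift every letter 1 place backward in the alphabet (wrapping around).
On "uniform": the first step gives "nufirom", and the second then gives "mtehqnl".

mtehqnl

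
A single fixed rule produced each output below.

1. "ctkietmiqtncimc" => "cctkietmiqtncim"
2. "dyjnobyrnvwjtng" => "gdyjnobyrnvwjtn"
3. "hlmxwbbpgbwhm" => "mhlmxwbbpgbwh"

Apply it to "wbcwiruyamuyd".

Looking at the pairs, the operation is to move the last character to the front.
Applying that to "wbcwiruyamuyd" gives "dwbcwiruyamuy".

dwbcwiruyamuy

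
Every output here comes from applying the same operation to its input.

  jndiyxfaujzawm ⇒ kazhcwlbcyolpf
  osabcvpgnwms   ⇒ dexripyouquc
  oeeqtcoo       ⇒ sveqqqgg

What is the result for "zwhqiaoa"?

Each output is the input with this applied: move the first 3 characters to the end (rotate left by 3), then shift every letter 2 places forward in the alphabet (wrapping around).
For "zwhqiaoa", step one produces "qiaoazwh"; step two turns that into "skcqcbyj".
(Check on "jndiyxfaujzawm": → "iyxfaujzawmjnd" → "kazhcwlbcyolpf" ✓)

skcqcbyj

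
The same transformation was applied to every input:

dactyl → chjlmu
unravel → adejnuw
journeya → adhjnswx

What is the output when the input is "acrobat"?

Looking at the pairs, the operation is to shift every letter 9 places forward in the alphabet (wrapping around), then sort the characters into alphabetical order.
Working it through for "acrobat": intermediate "jlaxkjc", final "acjjklx".
(Check on "unravel": → "dwajenu" → "adejnuw" ✓)

acjjklx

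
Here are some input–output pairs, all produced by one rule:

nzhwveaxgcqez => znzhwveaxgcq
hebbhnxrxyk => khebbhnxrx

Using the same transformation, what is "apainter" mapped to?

rapaint

Rule — move the last character to the front, then delete the last character.
For "apainter" the result is "rapaint".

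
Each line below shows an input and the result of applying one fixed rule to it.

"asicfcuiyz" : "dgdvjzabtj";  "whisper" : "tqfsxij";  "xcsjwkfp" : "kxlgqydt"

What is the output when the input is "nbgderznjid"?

What's happening: move the first 3 characters to the end (rotate left by 3), then shift every letter 1 place forward in the alphabet (wrapping around).
For "nbgderznjid", step one produces "derznjidnbg"; step two turns that into "efsaokjeoch".

efsaokjeoch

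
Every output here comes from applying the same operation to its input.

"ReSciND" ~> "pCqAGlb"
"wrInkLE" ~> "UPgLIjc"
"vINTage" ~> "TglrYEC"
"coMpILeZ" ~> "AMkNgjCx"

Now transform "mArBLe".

KyPzjC

In each case the input is transformed by: flip the case of every letter, then shift every letter 2 places backward in the alphabet (wrapping around).
On "mArBLe" that produces "KyPzjC".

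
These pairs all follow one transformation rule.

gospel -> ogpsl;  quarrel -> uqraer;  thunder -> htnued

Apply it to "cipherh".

Looking at the pairs, the operation is to swap each adjacent pair of characters (1↔2, 3↔4, ...), then delete the last character.
Working it through for "cipherh": intermediate "ichpreh", final "ichpre".
(Check on "quarrel": → "uqraerl" → "uqraer" ✓)

ichpre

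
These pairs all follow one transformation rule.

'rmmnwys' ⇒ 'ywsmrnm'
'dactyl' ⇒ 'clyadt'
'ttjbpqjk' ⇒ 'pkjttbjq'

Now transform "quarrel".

The transformation: swap each adjacent pair of characters (1↔2, 3↔4, ...), then move the last 3 characters to the front (rotate right by 3).
On "quarrel": the first step gives "uqraerl", and the second then gives "erluqra".
(Check on "ttjbpqjk": → "ttbjqpkj" → "pkjttbjq" ✓)

erluqra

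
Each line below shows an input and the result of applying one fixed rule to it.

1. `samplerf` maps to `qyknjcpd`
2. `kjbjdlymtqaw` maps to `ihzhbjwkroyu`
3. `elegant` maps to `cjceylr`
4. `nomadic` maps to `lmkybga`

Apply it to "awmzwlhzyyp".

yukxujfxwwn

What's happening: shift every letter 2 places backward in the alphabet (wrapping around).
So "awmzwlhzyyp" becomes "yukxujfxwwn".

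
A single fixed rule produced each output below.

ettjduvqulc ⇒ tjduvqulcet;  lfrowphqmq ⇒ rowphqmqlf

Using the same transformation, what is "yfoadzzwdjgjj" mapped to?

oadzzwdjgjjyf

In each case the input is transformed by: move the first 2 characters to the end (rotate left by 2).
For "yfoadzzwdjgjj" the result is "oadzzwdjgjjyf".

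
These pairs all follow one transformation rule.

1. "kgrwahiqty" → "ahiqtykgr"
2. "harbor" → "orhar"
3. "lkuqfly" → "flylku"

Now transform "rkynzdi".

The rule is to move the first 3 characters to the end (rotate left by 3), then delete the first character.
Doing the same to "rkynzdi": "zdirky".

zdirky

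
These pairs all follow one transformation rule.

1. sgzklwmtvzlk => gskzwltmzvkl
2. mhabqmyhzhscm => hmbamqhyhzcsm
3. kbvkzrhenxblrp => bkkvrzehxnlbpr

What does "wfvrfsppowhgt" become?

fwrvsfppwoght

In each case the input is transformed by: swap each adjacent pair of characters (1↔2, 3↔4, ...).
Applying that to "wfvrfsppowhgt" gives "fwrvsfppwoght".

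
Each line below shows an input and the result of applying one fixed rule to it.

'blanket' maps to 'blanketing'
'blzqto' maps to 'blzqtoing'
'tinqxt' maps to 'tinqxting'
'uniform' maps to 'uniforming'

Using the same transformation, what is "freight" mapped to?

In each case the input is transformed by: append "ing".
Doing the same to "freight": "freighting".

freighting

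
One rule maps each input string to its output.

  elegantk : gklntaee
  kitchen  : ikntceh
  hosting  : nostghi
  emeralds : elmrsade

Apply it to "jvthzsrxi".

Looking at the pairs, the operation is to sort the characters into alphabetical order, then move the first 3 characters to the end (rotate left by 3).
Starting from "jvthzsrxi": after the first operation, "hijrstvxz"; after the second, "rstvxzhij".

rstvxzhij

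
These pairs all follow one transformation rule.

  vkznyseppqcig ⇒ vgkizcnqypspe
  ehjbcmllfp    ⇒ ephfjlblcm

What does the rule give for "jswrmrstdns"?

jssnwdrtmsr

In each case the input is transformed by: take characters alternately from the front and the back (1st, last, 2nd, 2nd-last, ...).
For "jswrmrstdns" the result is "jssnwdrtmsr".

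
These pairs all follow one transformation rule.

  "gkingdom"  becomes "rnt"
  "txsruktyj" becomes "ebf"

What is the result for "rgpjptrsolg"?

nwzn

In each case the input is transformed by: shift every letter 7 places forward in the alphabet (wrapping around), then keep one character in every 3, starting at position 2 (positions 2nd, 5th, 8th, ...).
"rgpjptrsolg" → "ynwqwayzvsn" → "nwzn".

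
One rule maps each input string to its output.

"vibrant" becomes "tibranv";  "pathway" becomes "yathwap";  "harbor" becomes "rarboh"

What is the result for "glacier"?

rlacieg

What's happening: swap the first and last characters.
On "glacier" that produces "rlacieg".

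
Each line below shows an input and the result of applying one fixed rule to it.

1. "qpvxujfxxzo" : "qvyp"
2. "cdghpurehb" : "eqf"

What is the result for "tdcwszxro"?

What's happening: shift every letter 1 place forward in the alphabet (wrapping around), then keep one character in every 3, starting at position 2 (positions 2nd, 5th, 8th, ...).
Starting from "tdcwszxro": after the first operation, "uedxtaysp"; after the second, "ets".

ets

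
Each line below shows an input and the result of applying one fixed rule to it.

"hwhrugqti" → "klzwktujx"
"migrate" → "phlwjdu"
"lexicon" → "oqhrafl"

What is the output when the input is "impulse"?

lhpvsox

The rule is to shift every letter 3 places forward in the alphabet (wrapping around), then take characters alternately from the front and the back (1st, last, 2nd, 2nd-last, ...).
Starting from "impulse": after the first operation, "lpsxovh"; after the second, "lhpvsox".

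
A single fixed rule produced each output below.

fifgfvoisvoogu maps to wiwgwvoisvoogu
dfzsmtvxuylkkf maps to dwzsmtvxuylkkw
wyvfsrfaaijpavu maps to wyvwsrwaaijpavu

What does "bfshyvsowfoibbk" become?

bwshyvsowwoibbk

The transformation: replace every "f" with "w".
Doing the same to "bfshyvsowfoibbk": "bwshyvsowwoibbk".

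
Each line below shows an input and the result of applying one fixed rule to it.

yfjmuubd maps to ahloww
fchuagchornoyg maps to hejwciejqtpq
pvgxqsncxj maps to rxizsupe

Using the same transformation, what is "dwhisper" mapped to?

In each case the input is transformed by: shift every letter 2 places forward in the alphabet (wrapping around), then delete the last 2 characters.
Doing the same to "dwhisper": "fyjkur".
(Check on "yfjmuubd": → "ahlowwdf" → "ahloww" ✓)

fyjkur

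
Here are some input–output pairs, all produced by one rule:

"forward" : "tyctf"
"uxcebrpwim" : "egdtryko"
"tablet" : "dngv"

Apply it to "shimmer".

The rule is to delete the first 2 characters, then shift every letter 2 places forward in the alphabet (wrapping around).
Applying both steps to "shimmer": "immer", then "koogt".

koogt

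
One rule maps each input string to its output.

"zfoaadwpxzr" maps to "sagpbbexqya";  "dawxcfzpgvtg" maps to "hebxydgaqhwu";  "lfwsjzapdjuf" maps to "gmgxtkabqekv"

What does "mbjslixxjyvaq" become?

The pattern: move the last character to the front, then shift every letter 1 place forward in the alphabet (wrapping around).
For "mbjslixxjyvaq", step one produces "qmbjslixxjyva"; step two turns that into "rncktmjyykzwb".

rncktmjyykzwb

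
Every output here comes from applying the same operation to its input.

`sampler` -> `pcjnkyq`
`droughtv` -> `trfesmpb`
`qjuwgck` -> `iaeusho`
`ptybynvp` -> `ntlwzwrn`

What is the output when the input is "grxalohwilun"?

The transformation: reverse the string, then shift every letter 2 places backward in the alphabet (wrapping around).
Starting from "grxalohwilun": after the first operation, "nuliwholaxrg"; after the second, "lsjgufmjyvpe".
(Check on "sampler": → "relpmas" → "pcjnkyq" ✓)

lsjgufmjyvpe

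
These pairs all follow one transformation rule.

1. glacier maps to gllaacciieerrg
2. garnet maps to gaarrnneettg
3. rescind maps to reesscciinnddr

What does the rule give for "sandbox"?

Each output is the input with this applied: double every character, then move the first character to the end.
Working it through for "sandbox": intermediate "ssaannddbbooxx", final "saannddbbooxxs".

saannddbbooxxs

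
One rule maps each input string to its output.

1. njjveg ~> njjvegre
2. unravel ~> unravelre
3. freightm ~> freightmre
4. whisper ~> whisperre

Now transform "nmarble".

nmarblere

In each case the input is transformed by: append "re".
Doing the same to "nmarble": "nmarblere".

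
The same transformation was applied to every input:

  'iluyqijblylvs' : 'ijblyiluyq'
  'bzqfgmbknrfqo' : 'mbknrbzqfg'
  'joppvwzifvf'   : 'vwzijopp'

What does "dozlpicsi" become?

The pattern: delete the last 3 characters, then swap the front and back halves of the string.
So "dozlpicsi" becomes "lpidoz".

lpidoz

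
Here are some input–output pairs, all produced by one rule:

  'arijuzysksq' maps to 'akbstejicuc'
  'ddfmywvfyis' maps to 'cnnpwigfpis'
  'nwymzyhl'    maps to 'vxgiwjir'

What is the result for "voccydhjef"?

pfymminrto

The pattern: shift every letter 10 places forward in the alphabet (wrapping around), then move the last character to the front.
For "voccydhjef" the result is "pfymminrto".
(Check on "ddfmywvfyis": → "nnpwigfpisc" → "cnnpwigfpis" ✓)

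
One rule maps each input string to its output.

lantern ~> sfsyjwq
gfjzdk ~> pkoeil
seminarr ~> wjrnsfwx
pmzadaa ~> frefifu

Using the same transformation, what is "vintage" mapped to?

jnsyfla

The pattern: shift every letter 5 places forward in the alphabet (wrapping around), then swap the first and last characters.
Working it through for "vintage": intermediate "ansyflj", final "jnsyfla".
(Check on "lantern": → "qfsyjws" → "sfsyjwq" ✓)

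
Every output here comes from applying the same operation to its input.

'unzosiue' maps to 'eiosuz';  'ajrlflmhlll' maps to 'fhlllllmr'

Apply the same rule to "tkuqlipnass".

ailnpqssu

Rule — delete the first 2 characters, then sort the characters into alphabetical order.
For "tkuqlipnass", step one produces "uqlipnass"; step two turns that into "ailnpqssu".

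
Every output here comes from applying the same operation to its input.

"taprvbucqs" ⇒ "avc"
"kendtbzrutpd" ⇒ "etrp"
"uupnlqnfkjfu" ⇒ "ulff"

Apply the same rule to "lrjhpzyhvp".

Each output is the input with this applied: keep one character in every 3, starting at position 2 (positions 2nd, 5th, 8th, ...).
"lrjhpzyhvp" → "rph".

rph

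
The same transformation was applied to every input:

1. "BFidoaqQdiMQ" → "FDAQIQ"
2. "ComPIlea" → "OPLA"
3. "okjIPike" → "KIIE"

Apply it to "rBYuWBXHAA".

BUBHA

Looking at the pairs, the operation is to keep every other character starting from the second (positions 2nd, 4th, 6th, ...), then convert every letter to uppercase.
Starting from "rBYuWBXHAA": after the first operation, "BuBHA"; after the second, "BUBHA".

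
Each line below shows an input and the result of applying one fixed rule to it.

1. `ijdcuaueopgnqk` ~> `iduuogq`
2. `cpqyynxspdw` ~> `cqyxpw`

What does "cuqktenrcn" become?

cqtnc

Looking at the pairs, the operation is to keep every other character starting from the first (positions 1st, 3rd, 5th, ...).
"cuqktenrcn" → "cqtnc".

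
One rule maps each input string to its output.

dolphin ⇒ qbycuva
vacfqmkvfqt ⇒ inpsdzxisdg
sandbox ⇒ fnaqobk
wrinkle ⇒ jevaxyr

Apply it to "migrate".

zvtengr

Each output is the input with this applied: shift every letter 13 places forward in the alphabet (wrapping around) — i.e. ROT13.
"migrate" → "zvtengr".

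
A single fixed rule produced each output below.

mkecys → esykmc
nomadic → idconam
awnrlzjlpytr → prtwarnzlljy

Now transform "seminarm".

nmresima

Looking at the pairs, the operation is to swap each adjacent pair of characters (1↔2, 3↔4, ...), then move the last 3 characters to the front (rotate right by 3).
On "seminarm" that produces "nmresima".
(Check on "awnrlzjlpytr": → "warnzlljyprt" → "prtwarnzlljy" ✓)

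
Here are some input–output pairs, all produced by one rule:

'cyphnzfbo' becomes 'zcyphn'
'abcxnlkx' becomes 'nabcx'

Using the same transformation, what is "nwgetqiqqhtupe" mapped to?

In each case the input is transformed by: delete the last 3 characters, then move the last character to the front.
Starting from "nwgetqiqqhtupe": after the first operation, "nwgetqiqqht"; after the second, "tnwgetqiqqh".
(Check on "cyphnzfbo": → "cyphnz" → "zcyphn" ✓)

tnwgetqiqqh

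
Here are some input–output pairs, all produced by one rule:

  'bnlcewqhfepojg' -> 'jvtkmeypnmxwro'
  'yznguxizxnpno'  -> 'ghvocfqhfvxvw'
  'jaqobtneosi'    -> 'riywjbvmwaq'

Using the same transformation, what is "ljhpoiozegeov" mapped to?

trpxwqwhmomwd

The pattern: shift every letter 8 places forward in the alphabet (wrapping around).
"ljhpoiozegeov" → "trpxwqwhmomwd".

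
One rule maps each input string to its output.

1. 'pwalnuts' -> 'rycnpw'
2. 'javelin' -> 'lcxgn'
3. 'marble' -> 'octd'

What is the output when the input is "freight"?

htgki

In each case the input is transformed by: delete the last 2 characters, then shift every letter 2 places forward in the alphabet (wrapping around).
"freight" → "freig" → "htgki".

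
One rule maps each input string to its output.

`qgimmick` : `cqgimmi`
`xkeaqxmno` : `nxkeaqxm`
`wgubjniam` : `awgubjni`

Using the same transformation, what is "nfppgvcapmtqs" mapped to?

Rule — delete the last character, then move the last character to the front.
For "nfppgvcapmtqs", step one produces "nfppgvcapmtq"; step two turns that into "qnfppgvcapmt".

qnfppgvcapmt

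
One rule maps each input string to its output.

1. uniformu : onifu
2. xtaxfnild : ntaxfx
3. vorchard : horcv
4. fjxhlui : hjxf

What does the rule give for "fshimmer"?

Each output is the input with this applied: delete the last 3 characters, then swap the first and last characters.
Starting from "fshimmer": after the first operation, "fshim"; after the second, "mshif".

mshif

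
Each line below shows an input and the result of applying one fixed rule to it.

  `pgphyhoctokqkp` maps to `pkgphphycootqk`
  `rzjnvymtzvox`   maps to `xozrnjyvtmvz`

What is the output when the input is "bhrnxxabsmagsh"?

hshbnrxxbamsga

The rule is to move the last 2 characters to the front (rotate right by 2), then swap each adjacent pair of characters (1↔2, 3↔4, ...).
"bhrnxxabsmagsh" → "shbhrnxxabsmag" → "hshbnrxxbamsga".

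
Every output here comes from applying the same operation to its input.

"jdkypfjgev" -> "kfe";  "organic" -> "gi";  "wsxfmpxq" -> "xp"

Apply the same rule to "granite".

at

What's happening: keep one character in every 3, starting at position 3 (positions 3rd, 6th, 9th, ...).
On "granite" that produces "at".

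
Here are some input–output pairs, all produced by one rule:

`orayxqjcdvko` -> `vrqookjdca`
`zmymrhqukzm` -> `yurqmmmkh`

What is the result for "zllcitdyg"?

tlligdc

Looking at the pairs, the operation is to sort the characters into reverse alphabetical order, then delete the first 2 characters.
"zllcitdyg" → "zytlligdc" → "tlligdc".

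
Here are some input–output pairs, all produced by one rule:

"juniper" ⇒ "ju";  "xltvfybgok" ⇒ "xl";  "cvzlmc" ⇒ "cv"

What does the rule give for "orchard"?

Each output is the input with this applied: keep only the first 2 characters.
"orchard" → "or".

or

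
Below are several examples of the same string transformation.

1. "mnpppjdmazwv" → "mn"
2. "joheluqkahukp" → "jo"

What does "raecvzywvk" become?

ra

The pattern: keep only the first 2 characters.
So "raecvzywvk" becomes "ra".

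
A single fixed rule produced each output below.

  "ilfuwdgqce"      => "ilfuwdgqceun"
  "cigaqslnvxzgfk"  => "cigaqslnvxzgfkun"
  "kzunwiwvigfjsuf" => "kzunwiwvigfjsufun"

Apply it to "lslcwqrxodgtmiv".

lslcwqrxodgtmivun

What's happening: append "un".
For "lslcwqrxodgtmiv" the result is "lslcwqrxodgtmivun".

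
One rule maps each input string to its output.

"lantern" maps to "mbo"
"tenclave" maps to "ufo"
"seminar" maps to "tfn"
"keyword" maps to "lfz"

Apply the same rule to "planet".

What's happening: shift every letter 1 place forward in the alphabet (wrapping around), then keep only the first 3 characters.
On "planet": the first step gives "qmbofu", and the second then gives "qmb".

qmb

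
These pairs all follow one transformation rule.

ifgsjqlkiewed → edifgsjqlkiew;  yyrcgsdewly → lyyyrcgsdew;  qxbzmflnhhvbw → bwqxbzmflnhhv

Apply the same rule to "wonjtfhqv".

qvwonjtfh

What's happening: move the last 2 characters to the front (rotate right by 2).
Doing the same to "wonjtfhqv": "qvwonjtfh".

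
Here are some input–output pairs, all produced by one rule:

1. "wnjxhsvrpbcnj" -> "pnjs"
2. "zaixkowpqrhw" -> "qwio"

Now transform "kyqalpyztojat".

taqp

Rule — keep one character in every 3, starting at position 3 (positions 3rd, 6th, 9th, ...), then swap the front and back halves of the string.
Applying both steps to "kyqalpyztojat": "qpta", then "taqp".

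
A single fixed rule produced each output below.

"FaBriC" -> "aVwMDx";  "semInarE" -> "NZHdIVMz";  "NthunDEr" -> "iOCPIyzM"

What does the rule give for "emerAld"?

The pattern: flip the case of every letter, then shift every letter 5 places backward in the alphabet (wrapping around).
"emerAld" → "EMERaLD" → "ZHZMvGY".

ZHZMvGY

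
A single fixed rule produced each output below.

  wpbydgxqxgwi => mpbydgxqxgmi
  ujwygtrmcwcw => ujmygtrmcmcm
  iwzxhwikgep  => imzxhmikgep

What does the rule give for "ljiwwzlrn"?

ljimmzlrn

In each case the input is transformed by: replace every "w" with "m".
For "ljiwwzlrn" the result is "ljimmzlrn".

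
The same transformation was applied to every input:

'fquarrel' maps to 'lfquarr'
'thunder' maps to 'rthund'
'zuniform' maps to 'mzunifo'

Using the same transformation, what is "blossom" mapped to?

The transformation: move the last character to the front, then delete the last character.
Starting from "blossom": after the first operation, "mblosso"; after the second, "mbloss".

mbloss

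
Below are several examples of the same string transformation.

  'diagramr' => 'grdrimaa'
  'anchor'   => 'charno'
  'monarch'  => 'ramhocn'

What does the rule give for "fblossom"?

Each output is the input with this applied: take characters alternately from the front and the back (1st, last, 2nd, 2nd-last, ...), then move the last 2 characters to the front (rotate right by 2).
Applying both steps to "fblossom": "fmbolsos", then "osfmbols".

osfmbols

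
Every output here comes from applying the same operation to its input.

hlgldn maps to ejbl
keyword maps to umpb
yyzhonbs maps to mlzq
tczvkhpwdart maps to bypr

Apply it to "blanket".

What's happening: shift every letter 2 places backward in the alphabet (wrapping around), then keep only the last 4 characters.
"blanket" → "zjylicr" → "licr".

licr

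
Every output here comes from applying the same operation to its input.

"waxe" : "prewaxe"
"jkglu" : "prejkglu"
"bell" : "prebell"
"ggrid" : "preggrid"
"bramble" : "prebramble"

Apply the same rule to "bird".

Each output is the input with this applied: prepend "pre".
Applying that to "bird" gives "prebird".

prebird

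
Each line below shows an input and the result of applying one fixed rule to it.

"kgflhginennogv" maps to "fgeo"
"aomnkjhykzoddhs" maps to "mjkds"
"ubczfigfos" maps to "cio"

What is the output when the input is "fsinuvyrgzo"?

ivg

Rule — keep one character in every 3, starting at position 3 (positions 3rd, 6th, 9th, ...).
"fsinuvyrgzo" → "ivg".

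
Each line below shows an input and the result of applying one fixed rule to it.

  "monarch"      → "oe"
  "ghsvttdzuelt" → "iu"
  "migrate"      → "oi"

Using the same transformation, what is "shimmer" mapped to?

uoo

Rule — shift every letter 2 places forward in the alphabet (wrapping around), then keep only the vowels.
Starting from "shimmer": after the first operation, "ujkoogt"; after the second, "uoo".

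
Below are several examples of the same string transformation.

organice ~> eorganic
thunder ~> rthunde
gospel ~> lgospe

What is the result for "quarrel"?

In each case the input is transformed by: move the last character to the front.
"quarrel" → "lquarre".

lquarre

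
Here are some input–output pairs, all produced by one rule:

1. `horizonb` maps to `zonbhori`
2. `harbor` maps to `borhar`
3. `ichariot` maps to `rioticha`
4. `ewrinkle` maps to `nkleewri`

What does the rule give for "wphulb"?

The rule is to swap the front and back halves of the string.
Doing the same to "wphulb": "ulbwph".

ulbwph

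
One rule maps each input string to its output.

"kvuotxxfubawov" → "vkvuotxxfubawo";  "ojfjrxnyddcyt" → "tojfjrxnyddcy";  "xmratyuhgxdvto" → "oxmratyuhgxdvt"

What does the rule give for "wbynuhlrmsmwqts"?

In each case the input is transformed by: move the last character to the front.
On "wbynuhlrmsmwqts" that produces "swbynuhlrmsmwqt".

swbynuhlrmsmwqt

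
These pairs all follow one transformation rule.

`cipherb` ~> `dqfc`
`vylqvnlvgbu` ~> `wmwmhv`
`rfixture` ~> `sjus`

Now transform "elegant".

Each output is the input with this applied: keep every other character starting from the first (positions 1st, 3rd, 5th, ...), then shift every letter 1 place forward in the alphabet (wrapping around).
Starting from "elegant": after the first operation, "eeat"; after the second, "ffbu".

ffbu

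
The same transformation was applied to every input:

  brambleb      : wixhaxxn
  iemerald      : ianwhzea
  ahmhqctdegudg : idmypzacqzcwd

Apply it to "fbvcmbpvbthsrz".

Rule — shift every letter 4 places backward in the alphabet (wrapping around), then move the first 2 characters to the end (rotate left by 2).
Starting from "fbvcmbpvbthsrz": after the first operation, "bxryixlrxpdonv"; after the second, "ryixlrxpdonvbx".

ryixlrxpdonvbx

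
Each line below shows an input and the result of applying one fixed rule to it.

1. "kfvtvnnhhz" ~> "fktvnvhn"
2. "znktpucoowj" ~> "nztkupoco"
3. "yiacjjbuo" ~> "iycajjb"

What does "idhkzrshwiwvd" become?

dikhrzhsiww

The rule is to delete the last 2 characters, then swap each adjacent pair of characters (1↔2, 3↔4, ...).
Applying both steps to "idhkzrshwiwvd": "idhkzrshwiw", then "dikhrzhsiww".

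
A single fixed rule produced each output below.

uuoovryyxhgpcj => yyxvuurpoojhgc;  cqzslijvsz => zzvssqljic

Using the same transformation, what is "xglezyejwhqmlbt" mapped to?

zyxwtqmlljhgeeb

What's happening: sort the characters into reverse alphabetical order.
So "xglezyejwhqmlbt" becomes "zyxwtqmlljhgeeb".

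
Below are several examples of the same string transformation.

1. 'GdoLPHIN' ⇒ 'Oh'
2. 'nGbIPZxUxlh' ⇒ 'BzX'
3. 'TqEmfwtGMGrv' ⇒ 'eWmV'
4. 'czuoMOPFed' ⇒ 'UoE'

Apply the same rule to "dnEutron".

The transformation: keep one character in every 3, starting at position 3 (positions 3rd, 6th, 9th, ...), then flip the case of every letter.
On "dnEutron": the first step gives "Er", and the second then gives "eR".
(Check on "GdoLPHIN": → "oH" → "Oh" ✓)

eR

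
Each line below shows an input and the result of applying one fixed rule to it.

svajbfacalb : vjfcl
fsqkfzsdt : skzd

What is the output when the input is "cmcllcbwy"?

The transformation: keep every other character starting from the second (positions 2nd, 4th, 6th, ...).
So "cmcllcbwy" becomes "mlcw".

mlcw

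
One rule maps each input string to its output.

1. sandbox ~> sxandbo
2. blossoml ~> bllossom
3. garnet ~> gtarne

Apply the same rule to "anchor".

arncho

The transformation: swap the first and last characters, then move the last character to the front.
Applying both steps to "anchor": "rnchoa", then "arncho".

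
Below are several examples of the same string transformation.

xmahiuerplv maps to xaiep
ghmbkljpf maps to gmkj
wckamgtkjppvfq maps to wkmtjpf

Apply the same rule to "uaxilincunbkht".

uxlnubh

Each output is the input with this applied: swap each adjacent pair of characters (1↔2, 3↔4, ...), then keep every other character starting from the second (positions 2nd, 4th, 6th, ...).
On "uaxilincunbkht": the first step gives "auixilcnnukbth", and the second then gives "uxlnubh".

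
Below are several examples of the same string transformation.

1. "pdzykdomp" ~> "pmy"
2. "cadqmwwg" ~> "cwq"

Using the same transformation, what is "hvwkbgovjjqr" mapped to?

hqkv

The transformation: take characters alternately from the front and the back (1st, last, 2nd, 2nd-last, ...), then keep one character in every 3, starting at position 1 (positions 1st, 4th, 7th, ...).
Working it through for "hvwkbgovjjqr": intermediate "hrvqwjkjbvgo", final "hqkv".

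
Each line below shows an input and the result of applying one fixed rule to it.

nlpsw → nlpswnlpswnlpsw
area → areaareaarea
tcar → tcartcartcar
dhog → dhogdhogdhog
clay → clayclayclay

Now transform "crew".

crewcrewcrew

Rule — write the whole string 3 times in a row.
So "crew" becomes "crewcrewcrew".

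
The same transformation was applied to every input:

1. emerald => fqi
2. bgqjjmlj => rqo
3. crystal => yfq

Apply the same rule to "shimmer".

The rule is to shift every letter 5 places forward in the alphabet (wrapping around), then keep only the last 3 characters.
For "shimmer", step one produces "xmnrrjw"; step two turns that into "rjw".
(Check on "emerald": → "jrjwfqi" → "fqi" ✓)

rjw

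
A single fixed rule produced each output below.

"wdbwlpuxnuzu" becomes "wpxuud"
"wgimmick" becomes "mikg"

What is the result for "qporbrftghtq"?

In each case the input is transformed by: move the first 2 characters to the end (rotate left by 2), then keep every other character starting from the second (positions 2nd, 4th, 6th, ...).
On "qporbrftghtq": the first step gives "orbrftghtqqp", and the second then gives "rrthqp".

rrthqp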